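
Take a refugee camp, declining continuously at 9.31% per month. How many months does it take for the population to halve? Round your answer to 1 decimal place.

half-life ≈ 7.4 months

half-life = ln(2) / |r| = 0.69315 / 0.0931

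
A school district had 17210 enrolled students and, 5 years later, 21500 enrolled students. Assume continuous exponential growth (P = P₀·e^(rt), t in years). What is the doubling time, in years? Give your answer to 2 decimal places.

r = ln(21500/17210) / 5 = ln(1.24927) / 5 ≈ 0.044512 per year
doubling time = ln 2 / |r| = 0.69315 / 0.044512

doubling time ≈ 15.57 years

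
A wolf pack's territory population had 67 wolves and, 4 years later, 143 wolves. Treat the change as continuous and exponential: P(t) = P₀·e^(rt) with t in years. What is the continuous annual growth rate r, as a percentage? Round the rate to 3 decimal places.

r ≈ 18.954% per year

143 = 67 · e^(r·4)
e^(4r) = 143/67 = 2.13433
r = ln(2.13433) / 4 = 0.75815 / 4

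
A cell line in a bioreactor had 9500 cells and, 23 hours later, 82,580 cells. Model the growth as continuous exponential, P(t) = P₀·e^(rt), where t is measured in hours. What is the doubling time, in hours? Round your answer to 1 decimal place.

r = ln(82580/9500) / 23 = ln(8.69263) / 23 ≈ 0.094021 per hour
doubling time = ln 2 / |r| = 0.69315 / 0.094021

doubling time ≈ 7.4 hours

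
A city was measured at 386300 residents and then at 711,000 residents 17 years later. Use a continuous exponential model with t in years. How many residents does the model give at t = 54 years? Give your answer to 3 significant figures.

r = ln(711000/386300) / 17 ≈ 0.035886 per year
P(54) = 386300 · e^(0.035886·54) = 386300 · 6.94368 ≈ 2682343.34

≈ 2,680,000 residents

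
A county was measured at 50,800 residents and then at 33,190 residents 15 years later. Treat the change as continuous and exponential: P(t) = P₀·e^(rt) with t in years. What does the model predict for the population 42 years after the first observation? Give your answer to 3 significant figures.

r = ln(33190/50800) / 15 ≈ -0.028377 per year
P(42) = 50800 · e^(-0.028377·42) = 50800 · 0.30367 ≈ 15426.44

≈ 15,400 residents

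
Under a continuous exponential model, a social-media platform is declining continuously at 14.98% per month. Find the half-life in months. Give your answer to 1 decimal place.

half-life ≈ 4.6 months

half-life = ln(2) / |r| = 0.69315 / 0.1498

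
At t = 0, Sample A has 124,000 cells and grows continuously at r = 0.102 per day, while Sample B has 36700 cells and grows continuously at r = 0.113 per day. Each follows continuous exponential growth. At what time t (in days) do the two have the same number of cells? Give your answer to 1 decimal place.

124000·e^(0.102t) = 36700·e^(0.113t)
124000/36700 = e^((0.113 − 0.102)t) → ln(3.37875) = 0.011·t
t = 1.2175 / 0.011

t ≈ 110.7 days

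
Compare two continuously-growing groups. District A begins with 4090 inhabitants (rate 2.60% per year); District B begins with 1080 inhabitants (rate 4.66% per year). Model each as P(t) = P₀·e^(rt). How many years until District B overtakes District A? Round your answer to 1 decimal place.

t ≈ 64.6 years

4090·e^(0.026t) = 1080·e^(0.0466t)
4090/1080 = e^((0.0466 − 0.026)t) → ln(3.78704) = 0.0206·t
t = 1.33158 / 0.0206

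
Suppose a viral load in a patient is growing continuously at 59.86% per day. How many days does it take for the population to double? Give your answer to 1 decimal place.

doubling time = ln(2) / |r| = 0.69315 / 0.5986

doubling time ≈ 1.2 days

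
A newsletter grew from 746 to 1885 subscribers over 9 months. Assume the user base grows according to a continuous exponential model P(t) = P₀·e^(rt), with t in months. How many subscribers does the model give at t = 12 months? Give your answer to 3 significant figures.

r = ln(1885/746) / 9 ≈ 0.102995 per month
P(12) = 746 · e^(0.102995·12) = 746 · 3.44162 ≈ 2567.45

≈ 2,570 subscribers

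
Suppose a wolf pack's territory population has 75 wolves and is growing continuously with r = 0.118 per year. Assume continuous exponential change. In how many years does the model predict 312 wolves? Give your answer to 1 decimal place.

t ≈ 12.1 years

312 = 75 · e^(0.118·t)
t = ln(312/75) / 0.118 = ln(4.16) / 0.118 = 1.42552 / 0.118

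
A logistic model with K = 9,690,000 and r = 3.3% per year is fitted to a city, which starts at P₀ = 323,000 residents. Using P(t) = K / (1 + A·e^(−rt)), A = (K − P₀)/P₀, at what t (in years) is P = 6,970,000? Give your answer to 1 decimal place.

A = (9690000 − 323000)/323000 = 29
6970000 = 9690000/(1 + 29·e^(−0.033t)) → 1 + 29·e^(−0.033t) = 1.39024
e^(−0.033t) = 0.013457 → t = ln(74.3125)/0.033 = 4.30828/0.033

t ≈ 130.6 years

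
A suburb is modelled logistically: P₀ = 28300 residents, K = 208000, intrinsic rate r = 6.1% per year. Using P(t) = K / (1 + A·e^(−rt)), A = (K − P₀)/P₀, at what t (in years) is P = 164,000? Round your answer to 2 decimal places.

t ≈ 51.87 years

A = (208000 − 28300)/28300 = 6.34982
164000 = 208000/(1 + 6.34982·e^(−0.061t)) → 1 + 6.34982·e^(−0.061t) = 1.26829
e^(−0.061t) = 0.042252 → t = ln(23.66752)/0.061 = 3.1641/0.061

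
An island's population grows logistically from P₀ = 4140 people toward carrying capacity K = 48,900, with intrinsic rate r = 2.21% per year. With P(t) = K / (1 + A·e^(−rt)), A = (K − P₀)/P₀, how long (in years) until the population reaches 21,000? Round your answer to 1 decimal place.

t ≈ 94.9 years

A = (48900 − 4140)/4140 = 10.81159
21000 = 48900/(1 + 10.81159·e^(−0.0221t)) → 1 + 10.81159·e^(−0.0221t) = 2.32857
e^(−0.0221t) = 0.122884 → t = ln(8.13776)/0.0221 = 2.09651/0.0221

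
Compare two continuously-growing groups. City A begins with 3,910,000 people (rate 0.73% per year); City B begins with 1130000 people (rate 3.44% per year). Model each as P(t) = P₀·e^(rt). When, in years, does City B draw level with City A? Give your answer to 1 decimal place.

3910000·e^(0.0073t) = 1130000·e^(0.0344t)
3910000/1130000 = e^((0.0344 − 0.0073)t) → ln(3.46018) = 0.0271·t
t = 1.24132 / 0.0271

t ≈ 45.8 years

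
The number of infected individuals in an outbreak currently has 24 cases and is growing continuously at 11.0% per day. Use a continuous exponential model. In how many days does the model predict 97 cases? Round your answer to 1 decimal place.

97 = 24 · e^(0.11·t)
t = ln(97/24) / 0.11 = ln(4.04167) / 0.11 = 1.39666 / 0.11

t ≈ 12.7 days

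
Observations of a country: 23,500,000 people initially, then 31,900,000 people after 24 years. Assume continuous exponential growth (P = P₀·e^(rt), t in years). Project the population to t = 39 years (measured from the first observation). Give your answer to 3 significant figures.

≈ 38,600,000 people

r = ln(31900000/23500000) / 24 ≈ 0.012734 per year
P(39) = 23500000 · e^(0.012734·39) = 23500000 · 1.64314 ≈ 38613791.4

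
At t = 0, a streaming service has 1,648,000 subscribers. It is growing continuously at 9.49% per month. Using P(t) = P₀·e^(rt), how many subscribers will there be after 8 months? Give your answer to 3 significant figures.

≈ 3,520,000 subscribers

P(8) = 1648000 · e^(0.0949·8) = 1648000 · e^(0.7592)
= 1648000 · 2.13657 ≈ 3521061.24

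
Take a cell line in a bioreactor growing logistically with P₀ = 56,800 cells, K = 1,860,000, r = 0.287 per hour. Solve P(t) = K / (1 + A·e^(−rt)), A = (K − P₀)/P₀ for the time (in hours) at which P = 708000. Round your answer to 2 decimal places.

t ≈ 10.35 hours

A = (1860000 − 56800)/56800 = 31.74648
708000 = 1860000/(1 + 31.74648·e^(−0.287t)) → 1 + 31.74648·e^(−0.287t) = 2.62712
e^(−0.287t) = 0.051254 → t = ln(19.51086)/0.287 = 2.97097/0.287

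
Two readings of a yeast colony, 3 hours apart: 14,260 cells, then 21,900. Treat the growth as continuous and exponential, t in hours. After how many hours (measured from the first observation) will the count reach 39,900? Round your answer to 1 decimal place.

t ≈ 7.2 hours

r = ln(21900/14260) / 3 ≈ 0.143009 per hour
t = ln(39900/14260) / r = 1.02892 / 0.143009 ≈ 7.195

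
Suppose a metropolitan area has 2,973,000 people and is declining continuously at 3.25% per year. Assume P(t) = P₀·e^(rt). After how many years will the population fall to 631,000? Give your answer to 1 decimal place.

t ≈ 47.7 years

631000 = 2973000 · e^(-0.0325·t)
t = ln(631000/2973000) / -0.0325 = ln(0.21224) / -0.0325 = -1.55002 / -0.0325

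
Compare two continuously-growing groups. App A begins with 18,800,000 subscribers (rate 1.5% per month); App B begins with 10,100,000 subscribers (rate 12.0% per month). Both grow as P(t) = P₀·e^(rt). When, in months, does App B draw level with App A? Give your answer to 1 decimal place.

18800000·e^(0.015t) = 10100000·e^(0.12t)
18800000/10100000 = e^((0.12 − 0.015)t) → ln(1.86139) = 0.105·t
t = 0.62132 / 0.105

t ≈ 5.9 months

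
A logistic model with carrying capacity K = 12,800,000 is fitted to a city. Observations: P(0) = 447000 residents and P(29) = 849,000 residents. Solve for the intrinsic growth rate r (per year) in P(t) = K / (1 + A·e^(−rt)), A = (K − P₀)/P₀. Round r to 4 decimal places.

A = (12800000 − 447000)/447000 = 27.63535
849000 = 12800000/(1 + 27.63535·e^(−r·29)) → e^(−29r) = (15.07656 − 1)/27.63535 = 0.509368
r = −ln(0.509368)/29 = 0.67458/29

r ≈ 0.0233 per year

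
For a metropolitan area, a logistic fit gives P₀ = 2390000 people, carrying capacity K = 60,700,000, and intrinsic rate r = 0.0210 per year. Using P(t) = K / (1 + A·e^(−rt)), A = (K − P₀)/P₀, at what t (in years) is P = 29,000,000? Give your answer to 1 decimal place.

t ≈ 147.9 years

A = (60700000 − 2390000)/2390000 = 24.39749
29000000 = 60700000/(1 + 24.39749·e^(−0.021t)) → 1 + 24.39749·e^(−0.021t) = 2.0931
e^(−0.021t) = 0.044804 → t = ln(22.31947)/0.021 = 3.10546/0.021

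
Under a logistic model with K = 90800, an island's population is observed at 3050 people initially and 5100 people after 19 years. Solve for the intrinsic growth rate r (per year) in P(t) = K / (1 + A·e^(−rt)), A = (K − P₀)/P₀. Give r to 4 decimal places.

r ≈ 0.0283 per year

A = (90800 − 3050)/3050 = 28.77049
5100 = 90800/(1 + 28.77049·e^(−r·19)) → e^(−19r) = (17.80392 − 1)/28.77049 = 0.584068
r = −ln(0.584068)/19 = 0.53774/19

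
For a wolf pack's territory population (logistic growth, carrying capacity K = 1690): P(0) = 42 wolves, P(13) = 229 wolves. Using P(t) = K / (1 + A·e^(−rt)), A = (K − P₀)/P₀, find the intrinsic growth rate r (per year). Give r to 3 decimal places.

A = (1690 − 42)/42 = 39.2381
229 = 1690/(1 + 39.2381·e^(−r·13)) → e^(−13r) = (7.37991 − 1)/39.2381 = 0.162595
r = −ln(0.162595)/13 = 1.81649/13

r ≈ 0.140 per year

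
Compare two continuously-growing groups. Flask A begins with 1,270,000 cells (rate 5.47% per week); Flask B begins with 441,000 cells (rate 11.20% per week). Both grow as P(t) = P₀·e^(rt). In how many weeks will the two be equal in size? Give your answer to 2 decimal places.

1270000·e^(0.0547t) = 441000·e^(0.112t)
1270000/441000 = e^((0.112 − 0.0547)t) → ln(2.87982) = 0.0573·t
t = 1.05773 / 0.0573

t ≈ 18.46 weeks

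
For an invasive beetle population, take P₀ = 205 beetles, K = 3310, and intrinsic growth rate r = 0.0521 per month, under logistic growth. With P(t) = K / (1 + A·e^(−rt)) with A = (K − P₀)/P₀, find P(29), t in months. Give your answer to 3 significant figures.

A = (3310 − 205)/205 = 15.14634
P(29) = 3310 / (1 + 15.14634·e^(−0.0521·29)) = 3310 / (1 + 15.14634·0.220711)
= 3310 / 4.34297 ≈ 762.15

≈ 762 beetles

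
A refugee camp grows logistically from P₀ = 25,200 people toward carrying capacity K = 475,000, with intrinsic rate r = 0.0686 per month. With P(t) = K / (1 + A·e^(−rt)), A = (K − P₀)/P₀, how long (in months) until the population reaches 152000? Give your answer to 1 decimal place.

A = (475000 − 25200)/25200 = 17.84921
152000 = 475000/(1 + 17.84921·e^(−0.0686t)) → 1 + 17.84921·e^(−0.0686t) = 3.125
e^(−0.0686t) = 0.119053 → t = ln(8.39963)/0.0686 = 2.12819/0.0686

t ≈ 31.0 months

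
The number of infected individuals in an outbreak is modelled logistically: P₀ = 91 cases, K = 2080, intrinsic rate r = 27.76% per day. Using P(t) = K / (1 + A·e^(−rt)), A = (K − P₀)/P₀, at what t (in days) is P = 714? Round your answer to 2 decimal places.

t ≈ 8.77 days

A = (2080 − 91)/91 = 21.85714
714 = 2080/(1 + 21.85714·e^(−0.2776t)) → 1 + 21.85714·e^(−0.2776t) = 2.91317
e^(−0.2776t) = 0.08753 → t = ln(11.4246)/0.2776 = 2.43577/0.2776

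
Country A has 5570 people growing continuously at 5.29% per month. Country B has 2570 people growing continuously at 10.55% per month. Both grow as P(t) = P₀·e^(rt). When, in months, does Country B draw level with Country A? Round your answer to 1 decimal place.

5570·e^(0.0529t) = 2570·e^(0.1055t)
5570/2570 = e^((0.1055 − 0.0529)t) → ln(2.16732) = 0.0526·t
t = 0.77349 / 0.0526

t ≈ 14.7 months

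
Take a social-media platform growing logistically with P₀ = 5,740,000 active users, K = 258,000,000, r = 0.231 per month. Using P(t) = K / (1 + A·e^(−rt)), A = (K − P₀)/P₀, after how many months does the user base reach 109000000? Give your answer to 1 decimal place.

A = (258000000 − 5740000)/5740000 = 43.94774
109000000 = 258000000/(1 + 43.94774·e^(−0.231t)) → 1 + 43.94774·e^(−0.231t) = 2.36697
e^(−0.231t) = 0.031105 → t = ln(32.14969)/0.231 = 3.4704/0.231

t ≈ 15.0 months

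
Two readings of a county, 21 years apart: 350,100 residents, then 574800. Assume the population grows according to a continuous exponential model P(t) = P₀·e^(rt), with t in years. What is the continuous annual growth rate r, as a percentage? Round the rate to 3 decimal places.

574800 = 350100 · e^(r·21)
e^(21r) = 574800/350100 = 1.64182
r = ln(1.64182) / 21 = 0.4958 / 21

r ≈ 2.361% per year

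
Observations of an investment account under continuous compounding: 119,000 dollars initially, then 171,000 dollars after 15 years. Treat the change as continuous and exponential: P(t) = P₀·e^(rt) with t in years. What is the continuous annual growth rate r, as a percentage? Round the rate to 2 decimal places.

171000 = 119000 · e^(r·15)
e^(15r) = 171000/119000 = 1.43697
r = ln(1.43697) / 15 = 0.36254 / 15

r ≈ 2.42% per year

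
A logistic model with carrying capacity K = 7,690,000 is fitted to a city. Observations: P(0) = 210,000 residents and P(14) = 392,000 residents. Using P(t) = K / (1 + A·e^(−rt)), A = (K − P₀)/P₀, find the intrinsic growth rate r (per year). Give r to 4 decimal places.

A = (7690000 − 210000)/210000 = 35.61905
392000 = 7690000/(1 + 35.61905·e^(−r·14)) → e^(−14r) = (19.61735 − 1)/35.61905 = 0.52268
r = −ln(0.52268)/14 = 0.64879/14

r ≈ 0.0463 per year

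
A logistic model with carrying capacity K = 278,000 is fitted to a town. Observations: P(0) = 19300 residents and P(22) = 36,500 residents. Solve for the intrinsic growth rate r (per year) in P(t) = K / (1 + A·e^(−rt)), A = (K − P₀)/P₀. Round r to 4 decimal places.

A = (278000 − 19300)/19300 = 13.40415
36500 = 278000/(1 + 13.40415·e^(−r·22)) → e^(−22r) = (7.61644 − 1)/13.40415 = 0.493611
r = −ln(0.493611)/22 = 0.70601/22

r ≈ 0.0321 per year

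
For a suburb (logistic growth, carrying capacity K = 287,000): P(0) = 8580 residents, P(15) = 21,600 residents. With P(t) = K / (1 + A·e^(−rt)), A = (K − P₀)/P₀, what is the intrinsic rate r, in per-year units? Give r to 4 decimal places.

A = (287000 − 8580)/8580 = 32.44988
21600 = 287000/(1 + 32.44988·e^(−r·15)) → e^(−15r) = (13.28704 − 1)/32.44988 = 0.378647
r = −ln(0.378647)/15 = 0.97115/15

r ≈ 0.0647 per year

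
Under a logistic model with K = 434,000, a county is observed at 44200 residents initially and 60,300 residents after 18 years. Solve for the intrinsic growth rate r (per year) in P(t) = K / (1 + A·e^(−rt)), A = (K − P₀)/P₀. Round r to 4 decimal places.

r ≈ 0.0196 per year

A = (434000 − 44200)/44200 = 8.819
60300 = 434000/(1 + 8.819·e^(−r·18)) → e^(−18r) = (7.19735 − 1)/8.819 = 0.702726
r = −ln(0.702726)/18 = 0.35279/18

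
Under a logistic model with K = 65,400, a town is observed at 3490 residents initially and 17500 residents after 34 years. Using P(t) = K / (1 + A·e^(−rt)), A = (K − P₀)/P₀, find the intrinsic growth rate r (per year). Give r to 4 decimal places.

A = (65400 − 3490)/3490 = 17.73926
17500 = 65400/(1 + 17.73926·e^(−r·34)) → e^(−34r) = (3.73714 − 1)/17.73926 = 0.154299
r = −ln(0.154299)/34 = 1.86887/34

r ≈ 0.0550 per year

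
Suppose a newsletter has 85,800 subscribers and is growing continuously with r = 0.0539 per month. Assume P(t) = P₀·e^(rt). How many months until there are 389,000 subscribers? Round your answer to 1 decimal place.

t ≈ 28.0 months

389000 = 85800 · e^(0.0539·t)
t = ln(389000/85800) / 0.0539 = ln(4.5338) / 0.0539 = 1.51156 / 0.0539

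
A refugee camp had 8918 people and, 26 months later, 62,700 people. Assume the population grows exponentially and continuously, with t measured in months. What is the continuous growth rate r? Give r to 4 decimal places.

62700 = 8918 · e^(r·26)
e^(26r) = 62700/8918 = 7.03072
r = ln(7.03072) / 26 = 1.95029 / 26

r ≈ 0.0750 per month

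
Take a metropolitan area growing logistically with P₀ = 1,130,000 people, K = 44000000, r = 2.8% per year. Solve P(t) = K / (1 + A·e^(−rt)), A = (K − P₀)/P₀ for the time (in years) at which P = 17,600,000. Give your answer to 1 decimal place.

A = (44000000 − 1130000)/1130000 = 37.93805
17600000 = 44000000/(1 + 37.93805·e^(−0.028t)) → 1 + 37.93805·e^(−0.028t) = 2.5
e^(−0.028t) = 0.039538 → t = ln(25.29204)/0.028 = 3.23049/0.028

t ≈ 115.4 years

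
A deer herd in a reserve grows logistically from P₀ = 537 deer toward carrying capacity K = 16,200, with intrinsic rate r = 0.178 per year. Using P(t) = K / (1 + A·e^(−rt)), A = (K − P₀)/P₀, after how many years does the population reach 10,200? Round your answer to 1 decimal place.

A = (16200 − 537)/537 = 29.1676
10200 = 16200/(1 + 29.1676·e^(−0.178t)) → 1 + 29.1676·e^(−0.178t) = 1.58824
e^(−0.178t) = 0.020167 → t = ln(49.58492)/0.178 = 3.90369/0.178

t ≈ 21.9 years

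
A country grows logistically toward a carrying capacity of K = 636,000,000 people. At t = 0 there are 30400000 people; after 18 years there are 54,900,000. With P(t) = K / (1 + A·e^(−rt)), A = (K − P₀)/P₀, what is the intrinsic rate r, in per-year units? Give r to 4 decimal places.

r ≈ 0.0351 per year

A = (636000000 − 30400000)/30400000 = 19.92105
54900000 = 636000000/(1 + 19.92105·e^(−r·18)) → e^(−18r) = (11.5847 − 1)/19.92105 = 0.531332
r = −ln(0.531332)/18 = 0.63237/18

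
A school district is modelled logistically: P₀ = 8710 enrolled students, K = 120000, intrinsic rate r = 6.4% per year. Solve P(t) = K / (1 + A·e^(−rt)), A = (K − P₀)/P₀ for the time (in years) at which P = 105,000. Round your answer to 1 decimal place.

A = (120000 − 8710)/8710 = 12.77727
105000 = 120000/(1 + 12.77727·e^(−0.064t)) → 1 + 12.77727·e^(−0.064t) = 1.14286
e^(−0.064t) = 0.011181 → t = ln(89.44087)/0.064 = 4.49358/0.064

t ≈ 70.2 years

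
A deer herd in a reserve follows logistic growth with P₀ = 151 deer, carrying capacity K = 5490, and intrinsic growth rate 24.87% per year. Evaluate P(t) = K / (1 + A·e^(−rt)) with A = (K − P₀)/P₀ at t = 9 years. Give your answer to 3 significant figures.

A = (5490 − 151)/151 = 35.35762
P(9) = 5490 / (1 + 35.35762·e^(−0.2487·9)) = 5490 / (1 + 35.35762·0.10664)
= 5490 / 4.77052 ≈ 1150.82

≈ 1,150 deer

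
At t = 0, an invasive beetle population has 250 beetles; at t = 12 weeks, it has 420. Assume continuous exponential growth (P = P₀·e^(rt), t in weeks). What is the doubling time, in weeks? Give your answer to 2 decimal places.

r = ln(420/250) / 12 = ln(1.68) / 12 ≈ 0.043233 per week
doubling time = ln 2 / |r| = 0.69315 / 0.043233

doubling time ≈ 16.03 weeks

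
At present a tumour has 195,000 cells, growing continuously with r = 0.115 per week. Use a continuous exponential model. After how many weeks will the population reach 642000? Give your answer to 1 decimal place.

642000 = 195000 · e^(0.115·t)
t = ln(642000/195000) / 0.115 = ln(3.29231) / 0.115 = 1.19159 / 0.115

t ≈ 10.4 weeks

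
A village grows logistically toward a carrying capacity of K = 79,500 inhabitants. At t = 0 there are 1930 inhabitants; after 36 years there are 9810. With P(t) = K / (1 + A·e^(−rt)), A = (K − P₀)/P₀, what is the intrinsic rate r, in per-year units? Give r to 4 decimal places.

A = (79500 − 1930)/1930 = 40.19171
9810 = 79500/(1 + 40.19171·e^(−r·36)) → e^(−36r) = (8.10398 − 1)/40.19171 = 0.176752
r = −ln(0.176752)/36 = 1.73301/36

r ≈ 0.0481 per year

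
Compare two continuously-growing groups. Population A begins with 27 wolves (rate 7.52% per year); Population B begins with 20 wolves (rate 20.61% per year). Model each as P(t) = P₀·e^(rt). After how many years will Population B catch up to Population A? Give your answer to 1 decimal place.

t ≈ 2.3 years

27·e^(0.0752t) = 20·e^(0.2061t)
27/20 = e^((0.2061 − 0.0752)t) → ln(1.35) = 0.1309·t
t = 0.3001 / 0.1309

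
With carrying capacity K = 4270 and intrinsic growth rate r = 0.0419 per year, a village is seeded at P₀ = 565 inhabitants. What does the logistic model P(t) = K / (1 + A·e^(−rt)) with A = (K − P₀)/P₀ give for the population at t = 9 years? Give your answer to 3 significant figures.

A = (4270 − 565)/565 = 6.55752
P(9) = 4270 / (1 + 6.55752·e^(−0.0419·9)) = 4270 / (1 + 6.55752·0.685847)
= 4270 / 5.49746 ≈ 776.72

≈ 777 inhabitants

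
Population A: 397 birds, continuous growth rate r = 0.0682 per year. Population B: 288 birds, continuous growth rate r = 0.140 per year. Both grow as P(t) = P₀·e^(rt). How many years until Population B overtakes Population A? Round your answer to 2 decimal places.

t ≈ 4.47 years

397·e^(0.0682t) = 288·e^(0.14t)
397/288 = e^((0.14 − 0.0682)t) → ln(1.37847) = 0.0718·t
t = 0.32098 / 0.0718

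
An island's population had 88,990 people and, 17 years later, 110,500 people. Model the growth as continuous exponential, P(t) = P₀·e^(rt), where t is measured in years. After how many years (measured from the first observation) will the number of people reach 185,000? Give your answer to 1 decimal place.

t ≈ 57.5 years

r = ln(110500/88990) / 17 ≈ 0.012735 per year
t = ln(185000/88990) / r = 0.73183 / 0.012735 ≈ 57.467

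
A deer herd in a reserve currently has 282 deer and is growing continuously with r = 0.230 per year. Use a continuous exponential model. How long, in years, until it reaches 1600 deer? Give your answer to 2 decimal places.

1600 = 282 · e^(0.23·t)
t = ln(1600/282) / 0.23 = ln(5.67376) / 0.23 = 1.73585 / 0.23

t ≈ 7.55 years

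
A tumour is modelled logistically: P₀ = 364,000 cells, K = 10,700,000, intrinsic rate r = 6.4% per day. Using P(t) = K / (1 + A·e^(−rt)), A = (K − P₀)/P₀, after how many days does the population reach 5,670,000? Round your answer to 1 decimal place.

t ≈ 54.2 days

A = (10700000 − 364000)/364000 = 28.3956
5670000 = 10700000/(1 + 28.3956·e^(−0.064t)) → 1 + 28.3956·e^(−0.064t) = 1.88713
e^(−0.064t) = 0.031242 → t = ln(32.00856)/0.064 = 3.466/0.064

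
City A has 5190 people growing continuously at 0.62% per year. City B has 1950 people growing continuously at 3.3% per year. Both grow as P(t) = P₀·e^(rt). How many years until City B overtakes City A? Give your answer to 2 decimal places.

t ≈ 36.53 years

5190·e^(0.0062t) = 1950·e^(0.033t)
5190/1950 = e^((0.033 − 0.0062)t) → ln(2.66154) = 0.0268·t
t = 0.9789 / 0.0268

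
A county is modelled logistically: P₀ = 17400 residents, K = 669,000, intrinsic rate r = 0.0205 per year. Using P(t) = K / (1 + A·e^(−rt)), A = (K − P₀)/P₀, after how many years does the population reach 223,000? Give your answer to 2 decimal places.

t ≈ 142.92 years

A = (669000 − 17400)/17400 = 37.44828
223000 = 669000/(1 + 37.44828·e^(−0.0205t)) → 1 + 37.44828·e^(−0.0205t) = 3
e^(−0.0205t) = 0.053407 → t = ln(18.72414)/0.0205 = 2.92981/0.0205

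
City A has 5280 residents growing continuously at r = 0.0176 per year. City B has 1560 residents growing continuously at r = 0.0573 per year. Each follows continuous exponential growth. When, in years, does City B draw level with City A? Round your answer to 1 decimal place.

5280·e^(0.0176t) = 1560·e^(0.0573t)
5280/1560 = e^((0.0573 − 0.0176)t) → ln(3.38462) = 0.0397·t
t = 1.21924 / 0.0397

t ≈ 30.7 years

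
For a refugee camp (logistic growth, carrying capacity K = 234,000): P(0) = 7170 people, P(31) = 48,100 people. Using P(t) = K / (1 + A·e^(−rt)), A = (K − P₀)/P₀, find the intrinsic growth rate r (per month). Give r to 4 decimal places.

r ≈ 0.0678 per month

A = (234000 − 7170)/7170 = 31.63598
48100 = 234000/(1 + 31.63598·e^(−r·31)) → e^(−31r) = (4.86486 − 1)/31.63598 = 0.122167
r = −ln(0.122167)/31 = 2.10237/31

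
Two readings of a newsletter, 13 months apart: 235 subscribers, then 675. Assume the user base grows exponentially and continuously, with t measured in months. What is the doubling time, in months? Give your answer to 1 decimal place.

r = ln(675/235) / 13 = ln(2.87234) / 13 ≈ 0.081164 per month
doubling time = ln 2 / |r| = 0.69315 / 0.081164

doubling time ≈ 8.5 months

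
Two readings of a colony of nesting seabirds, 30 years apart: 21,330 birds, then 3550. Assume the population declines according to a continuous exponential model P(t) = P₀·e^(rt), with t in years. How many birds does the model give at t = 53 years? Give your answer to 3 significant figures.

≈ 898 birds

r = ln(3550/21330) / 30 ≈ -0.059772 per year
P(53) = 21330 · e^(-0.059772·53) = 21330 · 0.04209 ≈ 897.79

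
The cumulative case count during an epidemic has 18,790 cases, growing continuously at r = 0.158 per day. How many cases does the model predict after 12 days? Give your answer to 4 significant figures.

P(12) = 18790 · e^(0.158·12) = 18790 · e^(1.896)
= 18790 · 6.6592 ≈ 125126.45

≈ 125,100 cases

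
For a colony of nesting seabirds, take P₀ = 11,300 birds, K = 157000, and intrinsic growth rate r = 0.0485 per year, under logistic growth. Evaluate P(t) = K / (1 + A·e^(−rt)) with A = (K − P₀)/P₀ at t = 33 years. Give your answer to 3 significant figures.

≈ 43,600 birds

A = (157000 − 11300)/11300 = 12.89381
P(33) = 157000 / (1 + 12.89381·e^(−0.0485·33)) = 157000 / (1 + 12.89381·0.201796)
= 157000 / 3.60191 ≈ 43587.95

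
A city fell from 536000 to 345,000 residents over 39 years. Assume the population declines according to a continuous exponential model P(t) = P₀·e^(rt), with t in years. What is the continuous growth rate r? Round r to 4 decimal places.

r ≈ -0.0113 per year

345000 = 536000 · e^(r·39)
e^(39r) = 345000/536000 = 0.64366
r = ln(0.64366) / 39 = -0.44059 / 39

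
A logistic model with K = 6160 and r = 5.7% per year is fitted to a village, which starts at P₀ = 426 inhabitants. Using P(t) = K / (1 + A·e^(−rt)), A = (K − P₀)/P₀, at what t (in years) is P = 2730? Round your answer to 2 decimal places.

t ≈ 41.60 years

A = (6160 − 426)/426 = 13.46009
2730 = 6160/(1 + 13.46009·e^(−0.057t)) → 1 + 13.46009·e^(−0.057t) = 2.25641
e^(−0.057t) = 0.093343 → t = ln(10.71314)/0.057 = 2.37147/0.057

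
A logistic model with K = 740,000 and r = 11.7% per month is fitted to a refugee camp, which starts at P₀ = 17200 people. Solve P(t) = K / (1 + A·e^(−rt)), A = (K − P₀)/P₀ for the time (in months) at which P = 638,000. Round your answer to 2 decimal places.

t ≈ 47.62 months

A = (740000 − 17200)/17200 = 42.02326
638000 = 740000/(1 + 42.02326·e^(−0.117t)) → 1 + 42.02326·e^(−0.117t) = 1.15987
e^(−0.117t) = 0.003804 → t = ln(262.85135)/0.117 = 5.57159/0.117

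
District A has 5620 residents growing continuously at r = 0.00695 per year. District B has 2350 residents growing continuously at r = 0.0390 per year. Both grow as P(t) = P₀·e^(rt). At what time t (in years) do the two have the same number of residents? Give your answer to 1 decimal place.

t ≈ 27.2 years

5620·e^(0.00695t) = 2350·e^(0.039t)
5620/2350 = e^((0.039 − 0.00695)t) → ln(2.39149) = 0.03205·t
t = 0.87192 / 0.03205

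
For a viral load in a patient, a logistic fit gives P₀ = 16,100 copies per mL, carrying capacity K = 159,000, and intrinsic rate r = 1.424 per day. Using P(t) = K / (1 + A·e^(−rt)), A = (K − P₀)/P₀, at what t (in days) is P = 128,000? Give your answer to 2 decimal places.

A = (159000 − 16100)/16100 = 8.87578
128000 = 159000/(1 + 8.87578·e^(−1.424t)) → 1 + 8.87578·e^(−1.424t) = 1.24219
e^(−1.424t) = 0.027286 → t = ln(36.64837)/1.424 = 3.60137/1.424

t ≈ 2.53 days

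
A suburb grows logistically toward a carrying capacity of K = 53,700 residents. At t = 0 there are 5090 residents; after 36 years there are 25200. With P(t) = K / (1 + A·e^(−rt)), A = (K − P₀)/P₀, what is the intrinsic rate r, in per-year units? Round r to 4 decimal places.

r ≈ 0.0593 per year

A = (53700 − 5090)/5090 = 9.5501
25200 = 53700/(1 + 9.5501·e^(−r·36)) → e^(−36r) = (2.13095 − 1)/9.5501 = 0.118423
r = −ln(0.118423)/36 = 2.13349/36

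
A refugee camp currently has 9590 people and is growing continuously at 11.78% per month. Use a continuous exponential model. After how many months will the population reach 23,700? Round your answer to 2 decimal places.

23700 = 9590 · e^(0.1178·t)
t = ln(23700/9590) / 0.1178 = ln(2.47132) / 0.1178 = 0.90475 / 0.1178

t ≈ 7.68 months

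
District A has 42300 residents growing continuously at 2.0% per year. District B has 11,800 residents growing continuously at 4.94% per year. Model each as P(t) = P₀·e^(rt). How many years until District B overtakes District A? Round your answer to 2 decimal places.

t ≈ 43.42 years

42300·e^(0.02t) = 11800·e^(0.0494t)
42300/11800 = e^((0.0494 − 0.02)t) → ln(3.58475) = 0.0294·t
t = 1.27669 / 0.0294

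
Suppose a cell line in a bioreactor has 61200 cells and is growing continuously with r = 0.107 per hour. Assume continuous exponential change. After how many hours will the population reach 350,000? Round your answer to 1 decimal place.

t ≈ 16.3 hours

350000 = 61200 · e^(0.107·t)
t = ln(350000/61200) / 0.107 = ln(5.71895) / 0.107 = 1.74379 / 0.107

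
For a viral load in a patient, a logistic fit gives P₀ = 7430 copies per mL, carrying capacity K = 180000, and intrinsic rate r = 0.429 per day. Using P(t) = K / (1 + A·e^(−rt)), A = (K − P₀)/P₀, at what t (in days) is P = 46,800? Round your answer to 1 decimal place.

t ≈ 4.9 days

A = (180000 − 7430)/7430 = 23.22611
46800 = 180000/(1 + 23.22611·e^(−0.429t)) → 1 + 23.22611·e^(−0.429t) = 3.84615
e^(−0.429t) = 0.122541 → t = ln(8.16053)/0.429 = 2.09931/0.429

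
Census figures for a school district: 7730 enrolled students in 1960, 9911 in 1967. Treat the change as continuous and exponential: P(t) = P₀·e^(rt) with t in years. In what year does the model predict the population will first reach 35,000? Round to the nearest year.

year 2003

r = ln(9911/7730) / 7 = 0.24854/7 ≈ 0.035505 per year
t = ln(35000/7730) / r = 1.51024/0.035505 ≈ 42.54 years after 1960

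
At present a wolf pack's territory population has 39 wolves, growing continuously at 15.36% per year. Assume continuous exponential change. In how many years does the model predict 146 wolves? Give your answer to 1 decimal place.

146 = 39 · e^(0.1536·t)
t = ln(146/39) / 0.1536 = ln(3.74359) / 0.1536 = 1.32004 / 0.1536

t ≈ 8.6 years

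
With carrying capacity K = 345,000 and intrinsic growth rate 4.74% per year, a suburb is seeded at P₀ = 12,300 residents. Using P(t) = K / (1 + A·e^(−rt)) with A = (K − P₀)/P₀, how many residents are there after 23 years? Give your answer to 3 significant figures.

≈ 34,200 residents

A = (345000 − 12300)/12300 = 27.04878
P(23) = 345000 / (1 + 27.04878·e^(−0.0474·23)) = 345000 / (1 + 27.04878·0.336149)
= 345000 / 10.09243 ≈ 34184.05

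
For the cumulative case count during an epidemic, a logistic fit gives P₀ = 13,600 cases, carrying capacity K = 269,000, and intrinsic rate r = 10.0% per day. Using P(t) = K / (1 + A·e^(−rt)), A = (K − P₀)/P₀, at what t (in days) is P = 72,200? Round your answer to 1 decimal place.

A = (269000 − 13600)/13600 = 18.77941
72200 = 269000/(1 + 18.77941·e^(−0.1t)) → 1 + 18.77941·e^(−0.1t) = 3.72576
e^(−0.1t) = 0.145146 → t = ln(6.8896)/0.1 = 1.93001/0.1

t ≈ 19.3 days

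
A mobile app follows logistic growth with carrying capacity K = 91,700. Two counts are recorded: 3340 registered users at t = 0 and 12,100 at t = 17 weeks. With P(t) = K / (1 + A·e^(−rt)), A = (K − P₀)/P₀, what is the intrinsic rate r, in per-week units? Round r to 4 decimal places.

A = (91700 − 3340)/3340 = 26.45509
12100 = 91700/(1 + 26.45509·e^(−r·17)) → e^(−17r) = (7.57851 − 1)/26.45509 = 0.248667
r = −ln(0.248667)/17 = 1.39164/17

r ≈ 0.0819 per week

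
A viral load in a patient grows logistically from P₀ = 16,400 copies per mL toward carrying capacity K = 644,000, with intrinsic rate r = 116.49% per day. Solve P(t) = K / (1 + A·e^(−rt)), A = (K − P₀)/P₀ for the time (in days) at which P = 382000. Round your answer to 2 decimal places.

t ≈ 3.45 days

A = (644000 − 16400)/16400 = 38.26829
382000 = 644000/(1 + 38.26829·e^(−1.1649t)) → 1 + 38.26829·e^(−1.1649t) = 1.68586
e^(−1.1649t) = 0.017923 → t = ln(55.79575)/1.1649 = 4.0217/1.1649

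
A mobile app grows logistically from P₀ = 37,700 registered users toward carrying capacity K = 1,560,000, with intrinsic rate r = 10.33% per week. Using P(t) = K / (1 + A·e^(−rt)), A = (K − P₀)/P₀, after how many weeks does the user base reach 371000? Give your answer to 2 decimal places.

A = (1560000 − 37700)/37700 = 40.37931
371000 = 1560000/(1 + 40.37931·e^(−0.1033t)) → 1 + 40.37931·e^(−0.1033t) = 4.20485
e^(−0.1033t) = 0.079369 → t = ln(12.59943)/0.1033 = 2.53365/0.1033

t ≈ 24.53 weeks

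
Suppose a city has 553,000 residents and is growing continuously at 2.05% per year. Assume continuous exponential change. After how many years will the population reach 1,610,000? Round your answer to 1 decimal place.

1610000 = 553000 · e^(0.0205·t)
t = ln(1610000/553000) / 0.0205 = ln(2.91139) / 0.0205 = 1.06863 / 0.0205

t ≈ 52.1 years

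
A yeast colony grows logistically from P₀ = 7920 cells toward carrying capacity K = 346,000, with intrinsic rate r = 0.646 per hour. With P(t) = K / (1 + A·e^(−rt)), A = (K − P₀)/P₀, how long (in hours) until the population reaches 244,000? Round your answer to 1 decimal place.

t ≈ 7.2 hours

A = (346000 − 7920)/7920 = 42.68687
244000 = 346000/(1 + 42.68687·e^(−0.646t)) → 1 + 42.68687·e^(−0.646t) = 1.41803
e^(−0.646t) = 0.009793 → t = ln(102.11369)/0.646 = 4.62609/0.646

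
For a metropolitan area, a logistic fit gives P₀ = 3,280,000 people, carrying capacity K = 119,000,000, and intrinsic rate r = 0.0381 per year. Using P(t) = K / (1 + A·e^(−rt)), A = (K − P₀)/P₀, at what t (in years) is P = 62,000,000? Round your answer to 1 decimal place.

t ≈ 95.7 years

A = (119000000 − 3280000)/3280000 = 35.28049
62000000 = 119000000/(1 + 35.28049·e^(−0.0381t)) → 1 + 35.28049·e^(−0.0381t) = 1.91935
e^(−0.0381t) = 0.026058 → t = ln(38.37527)/0.0381 = 3.64741/0.0381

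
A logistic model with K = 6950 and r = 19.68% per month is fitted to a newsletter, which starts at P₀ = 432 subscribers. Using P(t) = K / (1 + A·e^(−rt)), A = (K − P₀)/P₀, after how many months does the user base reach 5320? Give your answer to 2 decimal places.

A = (6950 − 432)/432 = 15.08796
5320 = 6950/(1 + 15.08796·e^(−0.1968t)) → 1 + 15.08796·e^(−0.1968t) = 1.30639
e^(−0.1968t) = 0.020307 → t = ln(49.24415)/0.1968 = 3.89679/0.1968

t ≈ 19.80 months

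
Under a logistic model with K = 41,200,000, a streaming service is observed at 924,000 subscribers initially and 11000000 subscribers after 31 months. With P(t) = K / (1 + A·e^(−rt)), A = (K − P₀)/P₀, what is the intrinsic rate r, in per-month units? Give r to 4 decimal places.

r ≈ 0.0892 per month

A = (41200000 − 924000)/924000 = 43.58874
11000000 = 41200000/(1 + 43.58874·e^(−r·31)) → e^(−31r) = (3.74545 − 1)/43.58874 = 0.062985
r = −ln(0.062985)/31 = 2.76485/31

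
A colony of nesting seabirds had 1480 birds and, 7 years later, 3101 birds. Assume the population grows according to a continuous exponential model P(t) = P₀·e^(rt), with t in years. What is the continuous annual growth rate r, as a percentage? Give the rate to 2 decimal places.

r ≈ 10.57% per year

3101 = 1480 · e^(r·7)
e^(7r) = 3101/1480 = 2.09527
r = ln(2.09527) / 7 = 0.73968 / 7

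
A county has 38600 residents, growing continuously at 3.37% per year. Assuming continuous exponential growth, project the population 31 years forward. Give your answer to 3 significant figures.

P(31) = 38600 · e^(0.0337·31) = 38600 · e^(1.0447)
= 38600 · 2.84255 ≈ 109722.26

≈ 110,000 residents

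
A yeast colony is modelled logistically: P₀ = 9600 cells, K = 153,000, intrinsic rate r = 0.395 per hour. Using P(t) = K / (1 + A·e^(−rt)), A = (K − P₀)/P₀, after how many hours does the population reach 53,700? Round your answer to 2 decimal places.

A = (153000 − 9600)/9600 = 14.9375
53700 = 153000/(1 + 14.9375·e^(−0.395t)) → 1 + 14.9375·e^(−0.395t) = 2.84916
e^(−0.395t) = 0.123793 → t = ln(8.07798)/0.395 = 2.08914/0.395

t ≈ 5.29 hours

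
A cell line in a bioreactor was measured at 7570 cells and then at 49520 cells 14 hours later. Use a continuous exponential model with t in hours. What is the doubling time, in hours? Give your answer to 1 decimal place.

r = ln(49520/7570) / 14 = ln(6.54161) / 14 ≈ 0.134156 per hour
doubling time = ln 2 / |r| = 0.69315 / 0.134156

doubling time ≈ 5.2 hours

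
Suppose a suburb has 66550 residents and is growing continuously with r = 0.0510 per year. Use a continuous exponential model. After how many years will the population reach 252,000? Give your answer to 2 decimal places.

252000 = 66550 · e^(0.051·t)
t = ln(252000/66550) / 0.051 = ln(3.78663) / 0.051 = 1.33148 / 0.051

t ≈ 26.11 years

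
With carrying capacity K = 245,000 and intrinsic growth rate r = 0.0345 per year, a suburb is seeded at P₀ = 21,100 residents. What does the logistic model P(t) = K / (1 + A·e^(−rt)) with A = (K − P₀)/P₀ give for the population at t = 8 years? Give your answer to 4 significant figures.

A = (245000 − 21100)/21100 = 10.61137
P(8) = 245000 / (1 + 10.61137·e^(−0.0345·8)) = 245000 / (1 + 10.61137·0.758813)
= 245000 / 9.05205 ≈ 27065.7

≈ 27,070 residents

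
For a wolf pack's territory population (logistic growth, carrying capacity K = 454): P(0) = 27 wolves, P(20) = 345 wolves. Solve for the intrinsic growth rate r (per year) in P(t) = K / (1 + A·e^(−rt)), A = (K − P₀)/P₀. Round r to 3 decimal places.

r ≈ 0.196 per year

A = (454 − 27)/27 = 15.81481
345 = 454/(1 + 15.81481·e^(−r·20)) → e^(−20r) = (1.31594 − 1)/15.81481 = 0.019978
r = −ln(0.019978)/20 = 3.91314/20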